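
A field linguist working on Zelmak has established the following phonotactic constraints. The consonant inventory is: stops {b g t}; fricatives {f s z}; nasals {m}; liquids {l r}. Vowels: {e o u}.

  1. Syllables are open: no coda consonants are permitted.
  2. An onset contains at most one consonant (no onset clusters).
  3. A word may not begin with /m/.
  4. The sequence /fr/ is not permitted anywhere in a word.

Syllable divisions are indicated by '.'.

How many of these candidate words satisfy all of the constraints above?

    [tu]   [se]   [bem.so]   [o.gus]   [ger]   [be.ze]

[tu] — σ1 onset /t/, coda /∅/ ok → phonotactically legal
[se] — σ1 onset /s/, coda /∅/ ok → phonotactically legal
[bem.so] — violates constraint 1: syllable 1 coda /m/ has 1 consonant (> 0) → phonotactically illegal
[o.gus] — violates constraint 1: syllable 2 coda /s/ has 1 consonant (> 0) → phonotactically illegal
[ger] — violates constraint 1: syllable 1 coda /r/ has 1 consonant (> 0) → phonotactically illegal
[be.ze] — σ1 onset /b/, coda /∅/ ok; σ2 onset /z/, coda /∅/ ok → phonotactically legal
Phonotactically legal: [tu], [se], [be.ze] → 3.

3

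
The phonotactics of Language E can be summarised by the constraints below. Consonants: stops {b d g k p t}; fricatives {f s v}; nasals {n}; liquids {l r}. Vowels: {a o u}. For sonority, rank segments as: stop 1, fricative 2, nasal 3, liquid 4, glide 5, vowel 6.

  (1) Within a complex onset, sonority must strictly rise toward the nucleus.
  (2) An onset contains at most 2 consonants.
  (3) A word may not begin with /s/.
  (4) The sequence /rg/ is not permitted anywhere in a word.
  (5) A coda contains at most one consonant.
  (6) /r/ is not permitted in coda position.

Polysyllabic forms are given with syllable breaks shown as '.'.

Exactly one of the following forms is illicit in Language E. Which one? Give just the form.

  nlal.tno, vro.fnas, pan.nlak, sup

sup

nlal.tno — σ1 onset /nl/ (3→4 rises), coda /l/ ok; σ2 onset /tn/ (1→3 rises), coda /∅/ ok → licit
vro.fnas — σ1 onset /vr/ (2→4 rises), coda /∅/ ok; σ2 onset /fn/ (2→3 rises), coda /s/ ok → licit
pan.nlak — σ1 onset /p/, coda /n/ ok; σ2 onset /nl/ (3→4 rises), coda /k/ ok → licit
sup — violates constraint 3: word begins with /s/ → illicit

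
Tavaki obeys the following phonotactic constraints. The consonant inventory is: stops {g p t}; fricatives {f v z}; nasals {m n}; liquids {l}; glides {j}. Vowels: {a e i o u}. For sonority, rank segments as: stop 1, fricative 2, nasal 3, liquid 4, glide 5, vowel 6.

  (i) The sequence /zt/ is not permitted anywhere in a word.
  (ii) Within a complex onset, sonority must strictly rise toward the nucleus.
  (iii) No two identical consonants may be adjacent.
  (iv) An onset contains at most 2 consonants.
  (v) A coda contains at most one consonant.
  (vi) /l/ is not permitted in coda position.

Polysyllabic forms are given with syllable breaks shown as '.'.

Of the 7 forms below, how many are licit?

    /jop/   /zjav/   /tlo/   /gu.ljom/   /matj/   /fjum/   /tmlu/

5

/jop/ — σ1 onset /j/, coda /p/ ok → licit
/zjav/ — σ1 onset /zj/ (2→5 rises), coda /v/ ok → licit
/tlo/ — σ1 onset /tl/ (1→4 rises), coda /∅/ ok → licit
/gu.ljom/ — σ1 onset /g/, coda /∅/ ok; σ2 onset /lj/ (4→5 rises), coda /m/ ok → licit
/matj/ — violates constraint (v): syllable 1 coda /tj/ has 2 consonants (> 1) → illicit
/fjum/ — σ1 onset /fj/ (2→5 rises), coda /m/ ok → licit
/tmlu/ — violates constraint (iv): syllable 1 onset /tml/ has 3 consonants (> 2) → illicit
Licit: /jop/, /zjav/, /tlo/, /gu.ljom/, /fjum/ → 5.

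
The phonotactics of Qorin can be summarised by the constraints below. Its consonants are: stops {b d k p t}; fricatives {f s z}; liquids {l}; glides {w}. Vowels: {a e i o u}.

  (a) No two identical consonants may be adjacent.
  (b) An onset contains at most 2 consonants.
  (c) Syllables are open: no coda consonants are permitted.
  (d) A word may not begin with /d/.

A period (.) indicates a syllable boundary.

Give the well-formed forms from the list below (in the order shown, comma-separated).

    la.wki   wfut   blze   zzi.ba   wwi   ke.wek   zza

la.wki — σ1 onset /l/, coda /∅/ ok; σ2 onset /wk/ (2C), coda /∅/ ok → well-formed
wfut — violates constraint (c): syllable 1 coda /t/ has 1 consonant (> 0) → ill-formed
blze — violates constraint (b): syllable 1 onset /blz/ has 3 consonants (> 2) → ill-formed
zzi.ba — violates constraint (a): adjacent identical consonants /zz/ → ill-formed
wwi — violates constraint (a): adjacent identical consonants /ww/ → ill-formed
ke.wek — violates constraint (c): syllable 2 coda /k/ has 1 consonant (> 0) → ill-formed
zza — violates constraint (a): adjacent identical consonants /zz/ → ill-formed

la.wki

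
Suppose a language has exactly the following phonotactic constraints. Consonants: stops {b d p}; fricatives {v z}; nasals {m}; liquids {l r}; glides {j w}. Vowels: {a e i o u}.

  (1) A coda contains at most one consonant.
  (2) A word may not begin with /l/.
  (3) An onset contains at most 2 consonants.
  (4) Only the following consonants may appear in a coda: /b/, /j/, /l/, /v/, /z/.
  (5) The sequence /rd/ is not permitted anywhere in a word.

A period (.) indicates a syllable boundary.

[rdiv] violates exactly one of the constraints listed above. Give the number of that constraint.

5

[rdiv]: contains banned sequence /rd/.
This is a violation of constraint 5: "The sequence /rd/ is not permitted anywhere in a word."
The remaining constraints (1, 2, 3, 4) are satisfied.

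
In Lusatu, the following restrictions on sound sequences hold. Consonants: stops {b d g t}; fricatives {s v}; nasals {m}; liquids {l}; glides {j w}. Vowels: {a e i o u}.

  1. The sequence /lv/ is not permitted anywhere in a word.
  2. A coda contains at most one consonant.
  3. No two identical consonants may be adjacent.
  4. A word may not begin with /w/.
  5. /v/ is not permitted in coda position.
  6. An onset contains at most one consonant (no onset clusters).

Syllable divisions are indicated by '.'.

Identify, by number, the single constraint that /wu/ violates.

/wu/: word begins with /w/.
This is a violation of constraint 4: "A word may not begin with /w/."
The remaining constraints (1, 2, 3, 5, 6) are satisfied.

4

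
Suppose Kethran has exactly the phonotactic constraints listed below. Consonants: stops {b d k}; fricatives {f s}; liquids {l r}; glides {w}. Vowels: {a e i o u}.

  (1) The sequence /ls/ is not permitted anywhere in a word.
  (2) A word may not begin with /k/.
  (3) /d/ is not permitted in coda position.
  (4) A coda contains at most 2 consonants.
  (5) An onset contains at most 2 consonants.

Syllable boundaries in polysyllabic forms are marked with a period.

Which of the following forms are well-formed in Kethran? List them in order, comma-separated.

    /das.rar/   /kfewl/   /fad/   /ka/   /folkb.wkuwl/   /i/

/das.rar/, /i/

/das.rar/ — σ1 onset /d/, coda /s/ ok; σ2 onset /r/, coda /r/ ok → well-formed
/kfewl/ — violates constraint 2: word begins with /k/ → ill-formed
/fad/ — violates constraint 3: syllable 1 coda contains /d/ → ill-formed
/ka/ — violates constraint 2: word begins with /k/ → ill-formed
/folkb.wkuwl/ — violates constraint 4: syllable 1 coda /lkb/ has 3 consonants (> 2) → ill-formed
/i/ — σ1 onset /∅/, coda /∅/ ok → well-formed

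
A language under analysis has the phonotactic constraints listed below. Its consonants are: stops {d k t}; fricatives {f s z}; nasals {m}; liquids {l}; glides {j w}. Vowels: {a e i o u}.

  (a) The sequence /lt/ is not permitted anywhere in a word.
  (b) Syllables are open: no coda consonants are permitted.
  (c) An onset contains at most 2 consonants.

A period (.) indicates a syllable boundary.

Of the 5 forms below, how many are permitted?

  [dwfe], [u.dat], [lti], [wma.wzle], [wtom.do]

0

[dwfe] — violates constraint (c): syllable 1 onset /dwf/ has 3 consonants (> 2) → not permitted
[u.dat] — violates constraint (b): syllable 2 coda /t/ has 1 consonant (> 0) → not permitted
[lti] — violates constraint (a): contains banned sequence /lt/ → not permitted
[wma.wzle] — violates constraint (c): syllable 2 onset /wzl/ has 3 consonants (> 2) → not permitted
[wtom.do] — violates constraint (b): syllable 1 coda /m/ has 1 consonant (> 0) → not permitted
No form is permitted → 0.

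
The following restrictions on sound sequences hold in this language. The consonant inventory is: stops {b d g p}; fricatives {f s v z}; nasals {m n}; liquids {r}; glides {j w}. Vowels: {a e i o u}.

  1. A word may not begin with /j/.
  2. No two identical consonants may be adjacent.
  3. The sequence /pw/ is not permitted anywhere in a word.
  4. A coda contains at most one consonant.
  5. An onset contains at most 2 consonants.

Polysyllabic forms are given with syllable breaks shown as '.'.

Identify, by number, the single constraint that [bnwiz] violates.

[bnwiz]: syllable 1 onset /bnw/ has 3 consonants (> 2).
This is a violation of constraint 5: "An onset contains at most 2 consonants."
The remaining constraints (1, 2, 3, 4) are satisfied.

5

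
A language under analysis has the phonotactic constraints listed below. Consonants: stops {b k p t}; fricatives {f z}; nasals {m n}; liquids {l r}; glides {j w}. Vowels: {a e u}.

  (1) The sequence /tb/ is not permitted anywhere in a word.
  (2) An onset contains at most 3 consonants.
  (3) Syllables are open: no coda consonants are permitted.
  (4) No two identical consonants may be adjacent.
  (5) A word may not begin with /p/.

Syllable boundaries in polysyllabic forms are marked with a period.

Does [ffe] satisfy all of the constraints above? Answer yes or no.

[ffe] — violates constraint 4: adjacent identical consonants /ff/ → illicit

no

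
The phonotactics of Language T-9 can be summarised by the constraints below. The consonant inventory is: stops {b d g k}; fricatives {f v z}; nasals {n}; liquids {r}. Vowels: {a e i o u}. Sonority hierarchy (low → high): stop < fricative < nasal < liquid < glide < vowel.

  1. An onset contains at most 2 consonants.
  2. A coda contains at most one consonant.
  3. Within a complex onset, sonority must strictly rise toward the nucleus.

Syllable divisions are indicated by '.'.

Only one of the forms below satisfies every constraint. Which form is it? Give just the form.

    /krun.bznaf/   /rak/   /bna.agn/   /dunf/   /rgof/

/rak/

/krun.bznaf/ — violates constraint 1: syllable 2 onset /bzn/ has 3 consonants (> 2) → not permitted
/rak/ — σ1 onset /r/, coda /k/ ok → permitted
/bna.agn/ — violates constraint 2: syllable 2 coda /gn/ has 2 consonants (> 1) → not permitted
/dunf/ — violates constraint 2: syllable 1 coda /nf/ has 2 consonants (> 1) → not permitted
/rgof/ — violates constraint 3: syllable 1 onset /rg/: /r/ (liquid, 4) → /g/ (stop, 1) does not rise → not permitted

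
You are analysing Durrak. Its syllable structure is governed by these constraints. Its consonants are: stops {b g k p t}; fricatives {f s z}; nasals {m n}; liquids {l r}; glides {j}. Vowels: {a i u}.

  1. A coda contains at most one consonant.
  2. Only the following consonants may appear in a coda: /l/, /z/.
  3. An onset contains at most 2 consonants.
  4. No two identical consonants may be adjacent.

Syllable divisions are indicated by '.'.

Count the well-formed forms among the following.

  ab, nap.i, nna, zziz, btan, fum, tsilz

0

ab — violates constraint 2: syllable 1 coda contains /b/, which is not a licensed coda consonant → ill-formed
nap.i — violates constraint 2: syllable 1 coda contains /p/, which is not a licensed coda consonant → ill-formed
nna — violates constraint 4: adjacent identical consonants /nn/ → ill-formed
zziz — violates constraint 4: adjacent identical consonants /zz/ → ill-formed
btan — violates constraint 2: syllable 1 coda contains /n/, which is not a licensed coda consonant → ill-formed
fum — violates constraint 2: syllable 1 coda contains /m/, which is not a licensed coda consonant → ill-formed
tsilz — violates constraint 1: syllable 1 coda /lz/ has 2 consonants (> 1) → ill-formed
No form is well-formed → 0.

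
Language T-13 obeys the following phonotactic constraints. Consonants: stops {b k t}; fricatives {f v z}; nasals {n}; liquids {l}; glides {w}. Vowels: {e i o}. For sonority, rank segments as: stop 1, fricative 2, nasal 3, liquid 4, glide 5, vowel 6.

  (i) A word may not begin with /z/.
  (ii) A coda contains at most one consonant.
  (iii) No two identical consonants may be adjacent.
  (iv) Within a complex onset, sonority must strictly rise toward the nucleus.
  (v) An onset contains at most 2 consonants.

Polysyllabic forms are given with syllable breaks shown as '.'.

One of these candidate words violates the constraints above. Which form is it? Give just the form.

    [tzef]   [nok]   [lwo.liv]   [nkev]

[tzef] — σ1 onset /tz/ (1→2 rises), coda /f/ ok → well-formed
[nok] — σ1 onset /n/, coda /k/ ok → well-formed
[lwo.liv] — σ1 onset /lw/ (4→5 rises), coda /∅/ ok; σ2 onset /l/, coda /v/ ok → well-formed
[nkev] — violates constraint (iv): syllable 1 onset /nk/: /n/ (nasal, 3) → /k/ (stop, 1) does not rise → ill-formed

[nkev]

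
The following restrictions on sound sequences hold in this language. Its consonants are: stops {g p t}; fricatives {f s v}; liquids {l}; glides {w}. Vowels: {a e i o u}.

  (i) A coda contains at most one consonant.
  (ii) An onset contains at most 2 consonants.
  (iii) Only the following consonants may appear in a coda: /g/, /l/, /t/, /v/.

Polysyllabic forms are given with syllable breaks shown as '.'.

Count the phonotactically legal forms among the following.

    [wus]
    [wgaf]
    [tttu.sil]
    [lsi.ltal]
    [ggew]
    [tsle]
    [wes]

1

[wus] — violates constraint (iii): syllable 1 coda contains /s/, which is not a licensed coda consonant → phonotactically illegal
[wgaf] — violates constraint (iii): syllable 1 coda contains /f/, which is not a licensed coda consonant → phonotactically illegal
[tttu.sil] — violates constraint (ii): syllable 1 onset /ttt/ has 3 consonants (> 2) → phonotactically illegal
[lsi.ltal] — σ1 onset /ls/ (2C), coda /∅/ ok; σ2 onset /lt/ (2C), coda /l/ ok → phonotactically legal
[ggew] — violates constraint (iii): syllable 1 coda contains /w/, which is not a licensed coda consonant → phonotactically illegal
[tsle] — violates constraint (ii): syllable 1 onset /tsl/ has 3 consonants (> 2) → phonotactically illegal
[wes] — violates constraint (iii): syllable 1 coda contains /s/, which is not a licensed coda consonant → phonotactically illegal
Phonotactically legal: [lsi.ltal] → 1.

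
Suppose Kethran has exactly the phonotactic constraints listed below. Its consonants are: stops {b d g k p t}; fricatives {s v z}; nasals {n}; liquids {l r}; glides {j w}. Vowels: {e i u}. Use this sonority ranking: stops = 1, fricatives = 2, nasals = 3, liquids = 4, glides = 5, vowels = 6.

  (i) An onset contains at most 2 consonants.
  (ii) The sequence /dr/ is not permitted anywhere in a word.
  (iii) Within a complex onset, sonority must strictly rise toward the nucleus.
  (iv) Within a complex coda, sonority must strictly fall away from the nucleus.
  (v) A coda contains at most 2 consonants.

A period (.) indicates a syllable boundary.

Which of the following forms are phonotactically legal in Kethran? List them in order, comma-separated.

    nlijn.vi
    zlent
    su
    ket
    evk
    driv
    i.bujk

nlijn.vi, zlent, su, ket, evk, i.bujk

nlijn.vi — σ1 onset /nl/ (3→4 rises), coda /jn/ (5→3 falls) ok; σ2 onset /v/, coda /∅/ ok → phonotactically legal
zlent — σ1 onset /zl/ (2→4 rises), coda /nt/ (3→1 falls) ok → phonotactically legal
su — σ1 onset /s/, coda /∅/ ok → phonotactically legal
ket — σ1 onset /k/, coda /t/ ok → phonotactically legal
evk — σ1 onset /∅/, coda /vk/ (2→1 falls) ok → phonotactically legal
driv — violates constraint (ii): contains banned sequence /dr/ → phonotactically illegal
i.bujk — σ1 onset /∅/, coda /∅/ ok; σ2 onset /b/, coda /jk/ (5→1 falls) ok → phonotactically legal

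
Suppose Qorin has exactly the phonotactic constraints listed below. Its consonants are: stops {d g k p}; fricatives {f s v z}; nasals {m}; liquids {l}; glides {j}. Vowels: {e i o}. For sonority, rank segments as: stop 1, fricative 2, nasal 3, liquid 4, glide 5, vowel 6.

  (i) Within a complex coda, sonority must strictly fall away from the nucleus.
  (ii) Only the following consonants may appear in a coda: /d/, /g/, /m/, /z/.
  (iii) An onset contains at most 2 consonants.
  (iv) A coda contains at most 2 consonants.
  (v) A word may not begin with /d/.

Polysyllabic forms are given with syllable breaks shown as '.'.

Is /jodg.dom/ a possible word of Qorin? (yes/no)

/jodg.dom/ — violates constraint (i): syllable 1 coda /dg/: /d/ (stop, 1) → /g/ (stop, 1) does not fall → phonotactically illegal

no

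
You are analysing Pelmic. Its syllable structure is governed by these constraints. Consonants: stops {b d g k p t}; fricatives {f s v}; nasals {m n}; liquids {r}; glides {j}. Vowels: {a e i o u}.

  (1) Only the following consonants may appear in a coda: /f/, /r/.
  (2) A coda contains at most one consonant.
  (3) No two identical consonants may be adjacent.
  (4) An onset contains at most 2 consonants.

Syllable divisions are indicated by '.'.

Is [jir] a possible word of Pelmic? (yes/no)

yes

[jir] — σ1 onset /j/, coda /r/ ok → permitted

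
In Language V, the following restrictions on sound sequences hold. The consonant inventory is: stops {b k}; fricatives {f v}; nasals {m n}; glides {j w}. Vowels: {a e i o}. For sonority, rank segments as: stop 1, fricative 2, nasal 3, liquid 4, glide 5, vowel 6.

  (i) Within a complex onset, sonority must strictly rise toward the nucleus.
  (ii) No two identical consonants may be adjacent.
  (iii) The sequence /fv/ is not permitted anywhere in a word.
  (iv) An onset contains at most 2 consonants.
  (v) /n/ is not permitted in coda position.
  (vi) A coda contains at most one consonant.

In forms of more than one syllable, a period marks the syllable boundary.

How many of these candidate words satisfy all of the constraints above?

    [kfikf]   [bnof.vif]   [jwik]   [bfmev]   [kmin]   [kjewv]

[kfikf] — violates constraint (vi): syllable 1 coda /kf/ has 2 consonants (> 1) → not permitted
[bnof.vif] — violates constraint (iii): contains banned sequence /fv/ → not permitted
[jwik] — violates constraint (i): syllable 1 onset /jw/: /j/ (glide, 5) → /w/ (glide, 5) does not rise → not permitted
[bfmev] — violates constraint (iv): syllable 1 onset /bfm/ has 3 consonants (> 2) → not permitted
[kmin] — violates constraint (v): syllable 1 coda contains /n/ → not permitted
[kjewv] — violates constraint (vi): syllable 1 coda /wv/ has 2 consonants (> 1) → not permitted
No form is permitted → 0.

0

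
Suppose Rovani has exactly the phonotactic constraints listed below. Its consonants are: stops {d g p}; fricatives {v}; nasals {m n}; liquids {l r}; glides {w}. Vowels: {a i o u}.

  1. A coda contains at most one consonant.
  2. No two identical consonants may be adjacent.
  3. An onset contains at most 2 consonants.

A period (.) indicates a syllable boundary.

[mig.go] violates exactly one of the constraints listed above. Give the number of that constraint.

2

[mig.go]: adjacent identical consonants /gg/.
This is a violation of constraint 2: "No two identical consonants may be adjacent."
The remaining constraints (1, 3) are satisfied.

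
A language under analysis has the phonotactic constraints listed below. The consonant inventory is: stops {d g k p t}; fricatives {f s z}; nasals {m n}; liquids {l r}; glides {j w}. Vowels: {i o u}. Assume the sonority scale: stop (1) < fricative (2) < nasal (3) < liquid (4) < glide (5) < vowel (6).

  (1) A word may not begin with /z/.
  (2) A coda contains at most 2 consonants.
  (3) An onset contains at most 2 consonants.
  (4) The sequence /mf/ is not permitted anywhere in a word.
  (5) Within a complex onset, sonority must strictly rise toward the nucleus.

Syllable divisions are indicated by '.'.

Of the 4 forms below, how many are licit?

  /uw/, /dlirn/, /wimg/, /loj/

/uw/ — σ1 onset /∅/, coda /w/ ok → licit
/dlirn/ — σ1 onset /dl/ (1→4 rises), coda /rn/ (2C) ok → licit
/wimg/ — σ1 onset /w/, coda /mg/ (2C) ok → licit
/loj/ — σ1 onset /l/, coda /j/ ok → licit
Licit: /uw/, /dlirn/, /wimg/, /loj/ → 4.

4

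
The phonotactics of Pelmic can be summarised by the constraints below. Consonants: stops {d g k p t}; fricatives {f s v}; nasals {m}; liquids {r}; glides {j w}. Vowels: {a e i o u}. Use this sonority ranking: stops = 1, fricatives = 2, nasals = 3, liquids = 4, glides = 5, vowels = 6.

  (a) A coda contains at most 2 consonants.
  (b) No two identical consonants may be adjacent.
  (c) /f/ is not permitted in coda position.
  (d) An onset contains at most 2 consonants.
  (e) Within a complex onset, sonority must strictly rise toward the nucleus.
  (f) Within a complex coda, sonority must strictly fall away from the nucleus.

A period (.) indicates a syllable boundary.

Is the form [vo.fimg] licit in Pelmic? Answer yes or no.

[vo.fimg] — σ1 onset /v/, coda /∅/ ok; σ2 onset /f/, coda /mg/ (3→1 falls) ok → licit

yes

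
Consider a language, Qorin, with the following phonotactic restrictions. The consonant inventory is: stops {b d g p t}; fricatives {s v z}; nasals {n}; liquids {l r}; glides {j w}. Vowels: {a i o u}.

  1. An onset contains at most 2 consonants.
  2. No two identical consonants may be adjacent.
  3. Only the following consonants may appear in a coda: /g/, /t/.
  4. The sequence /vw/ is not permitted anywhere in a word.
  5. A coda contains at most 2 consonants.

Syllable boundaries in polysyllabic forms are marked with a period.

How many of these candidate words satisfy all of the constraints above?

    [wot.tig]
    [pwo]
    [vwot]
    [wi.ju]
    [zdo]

3

[wot.tig] — violates constraint 2: adjacent identical consonants /tt/ → ill-formed
[pwo] — σ1 onset /pw/ (2C), coda /∅/ ok → well-formed
[vwot] — violates constraint 4: contains banned sequence /vw/ → ill-formed
[wi.ju] — σ1 onset /w/, coda /∅/ ok; σ2 onset /j/, coda /∅/ ok → well-formed
[zdo] — σ1 onset /zd/ (2C), coda /∅/ ok → well-formed
Well-formed: [pwo], [wi.ju], [zdo] → 3.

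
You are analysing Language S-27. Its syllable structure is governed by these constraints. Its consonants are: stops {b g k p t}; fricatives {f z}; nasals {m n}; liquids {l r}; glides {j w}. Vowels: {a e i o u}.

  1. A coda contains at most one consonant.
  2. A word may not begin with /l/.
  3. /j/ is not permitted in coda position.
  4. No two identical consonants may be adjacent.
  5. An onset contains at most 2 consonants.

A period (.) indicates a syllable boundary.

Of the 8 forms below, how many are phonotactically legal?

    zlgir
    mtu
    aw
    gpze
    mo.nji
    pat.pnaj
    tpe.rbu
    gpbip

4

zlgir — violates constraint 5: syllable 1 onset /zlg/ has 3 consonants (> 2) → phonotactically illegal
mtu — σ1 onset /mt/ (2C), coda /∅/ ok → phonotactically legal
aw — σ1 onset /∅/, coda /w/ ok → phonotactically legal
gpze — violates constraint 5: syllable 1 onset /gpz/ has 3 consonants (> 2) → phonotactically illegal
mo.nji — σ1 onset /m/, coda /∅/ ok; σ2 onset /nj/ (2C), coda /∅/ ok → phonotactically legal
pat.pnaj — violates constraint 3: syllable 2 coda contains /j/ → phonotactically illegal
tpe.rbu — σ1 onset /tp/ (2C), coda /∅/ ok; σ2 onset /rb/ (2C), coda /∅/ ok → phonotactically legal
gpbip — violates constraint 5: syllable 1 onset /gpb/ has 3 consonants (> 2) → phonotactically illegal
Phonotactically legal: mtu, aw, mo.nji, tpe.rbu → 4.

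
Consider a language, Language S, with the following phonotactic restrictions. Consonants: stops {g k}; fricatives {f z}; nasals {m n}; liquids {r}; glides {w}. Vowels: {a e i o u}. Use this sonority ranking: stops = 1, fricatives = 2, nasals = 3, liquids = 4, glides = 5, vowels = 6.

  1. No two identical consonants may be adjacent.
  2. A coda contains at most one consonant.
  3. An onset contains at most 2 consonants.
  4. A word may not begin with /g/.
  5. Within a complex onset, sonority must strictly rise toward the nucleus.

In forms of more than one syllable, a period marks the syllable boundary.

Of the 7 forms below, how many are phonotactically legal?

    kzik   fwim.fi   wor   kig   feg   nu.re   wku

6

kzik — σ1 onset /kz/ (1→2 rises), coda /k/ ok → phonotactically legal
fwim.fi — σ1 onset /fw/ (2→5 rises), coda /m/ ok; σ2 onset /f/, coda /∅/ ok → phonotactically legal
wor — σ1 onset /w/, coda /r/ ok → phonotactically legal
kig — σ1 onset /k/, coda /g/ ok → phonotactically legal
feg — σ1 onset /f/, coda /g/ ok → phonotactically legal
nu.re — σ1 onset /n/, coda /∅/ ok; σ2 onset /r/, coda /∅/ ok → phonotactically legal
wku — violates constraint 5: syllable 1 onset /wk/: /w/ (glide, 5) → /k/ (stop, 1) does not rise → phonotactically illegal
Phonotactically legal: kzik, fwim.fi, wor, kig, feg, nu.re → 6.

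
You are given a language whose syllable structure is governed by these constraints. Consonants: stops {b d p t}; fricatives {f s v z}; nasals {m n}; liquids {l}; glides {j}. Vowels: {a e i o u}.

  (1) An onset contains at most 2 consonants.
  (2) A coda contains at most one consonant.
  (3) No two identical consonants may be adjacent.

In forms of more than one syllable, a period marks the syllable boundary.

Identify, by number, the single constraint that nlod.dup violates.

nlod.dup: adjacent identical consonants /dd/.
This is a violation of constraint 3: "No two identical consonants may be adjacent."
The remaining constraints (1, 2) are satisfied.

3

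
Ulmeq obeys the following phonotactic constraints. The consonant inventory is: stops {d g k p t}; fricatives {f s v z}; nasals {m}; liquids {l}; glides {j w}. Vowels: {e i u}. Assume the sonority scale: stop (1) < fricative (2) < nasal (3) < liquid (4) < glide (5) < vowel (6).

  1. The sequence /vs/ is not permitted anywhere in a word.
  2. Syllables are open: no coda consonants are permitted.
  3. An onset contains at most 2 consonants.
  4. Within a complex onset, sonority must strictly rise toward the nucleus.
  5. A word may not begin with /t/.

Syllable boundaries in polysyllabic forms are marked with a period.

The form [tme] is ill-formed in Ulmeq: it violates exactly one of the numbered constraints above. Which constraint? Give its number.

5

[tme]: word begins with /t/.
This is a violation of constraint 5: "A word may not begin with /t/."
The remaining constraints (1, 2, 3, 4) are satisfied.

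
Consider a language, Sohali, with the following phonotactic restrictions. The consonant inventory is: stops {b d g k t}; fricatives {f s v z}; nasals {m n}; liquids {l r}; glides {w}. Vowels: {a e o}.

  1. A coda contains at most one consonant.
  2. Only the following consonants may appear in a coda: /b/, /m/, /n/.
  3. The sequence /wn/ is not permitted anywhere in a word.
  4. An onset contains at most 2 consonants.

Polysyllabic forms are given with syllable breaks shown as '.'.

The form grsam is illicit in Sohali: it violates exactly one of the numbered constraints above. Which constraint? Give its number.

grsam: syllable 1 onset /grs/ has 3 consonants (> 2).
This is a violation of constraint 4: "An onset contains at most 2 consonants."
The remaining constraints (1, 2, 3) are satisfied.

4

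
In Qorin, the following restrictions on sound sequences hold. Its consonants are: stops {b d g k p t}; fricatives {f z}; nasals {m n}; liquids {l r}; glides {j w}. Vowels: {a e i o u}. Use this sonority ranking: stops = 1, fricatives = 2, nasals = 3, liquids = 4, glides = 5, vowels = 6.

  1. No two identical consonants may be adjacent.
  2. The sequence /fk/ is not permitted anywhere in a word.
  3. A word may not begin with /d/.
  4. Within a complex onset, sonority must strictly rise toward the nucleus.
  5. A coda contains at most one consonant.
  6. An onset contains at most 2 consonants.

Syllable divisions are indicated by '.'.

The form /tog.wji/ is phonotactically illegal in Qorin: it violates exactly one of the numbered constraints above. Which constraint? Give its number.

/tog.wji/: syllable 2 onset /wj/: /w/ (glide, 5) → /j/ (glide, 5) does not rise.
This is a violation of constraint 4: "Within a complex onset, sonority must strictly rise toward the nucleus."
The remaining constraints (1, 2, 3, 5, 6) are satisfied.

4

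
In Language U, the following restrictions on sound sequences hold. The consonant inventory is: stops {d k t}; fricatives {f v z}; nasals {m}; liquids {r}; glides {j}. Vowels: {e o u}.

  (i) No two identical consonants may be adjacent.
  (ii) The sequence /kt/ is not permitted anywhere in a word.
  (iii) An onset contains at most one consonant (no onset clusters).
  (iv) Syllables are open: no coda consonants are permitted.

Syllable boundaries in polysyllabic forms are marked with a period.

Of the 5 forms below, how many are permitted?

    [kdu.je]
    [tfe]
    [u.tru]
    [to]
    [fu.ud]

1

[kdu.je] — violates constraint (iii): syllable 1 onset /kd/ has 2 consonants (> 1) → not permitted
[tfe] — violates constraint (iii): syllable 1 onset /tf/ has 2 consonants (> 1) → not permitted
[u.tru] — violates constraint (iii): syllable 2 onset /tr/ has 2 consonants (> 1) → not permitted
[to] — σ1 onset /t/, coda /∅/ ok → permitted
[fu.ud] — violates constraint (iv): syllable 2 coda /d/ has 1 consonant (> 0) → not permitted
Permitted: [to] → 1.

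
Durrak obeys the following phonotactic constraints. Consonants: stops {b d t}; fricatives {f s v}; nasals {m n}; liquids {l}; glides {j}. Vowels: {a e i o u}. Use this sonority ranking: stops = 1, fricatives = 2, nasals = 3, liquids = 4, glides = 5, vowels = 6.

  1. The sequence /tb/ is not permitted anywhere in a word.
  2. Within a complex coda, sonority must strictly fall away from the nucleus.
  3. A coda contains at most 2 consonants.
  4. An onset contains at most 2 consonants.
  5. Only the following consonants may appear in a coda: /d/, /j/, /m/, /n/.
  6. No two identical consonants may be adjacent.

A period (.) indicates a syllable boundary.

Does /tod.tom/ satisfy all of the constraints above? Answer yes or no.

yes

/tod.tom/ — σ1 onset /t/, coda /d/ ok; σ2 onset /t/, coda /m/ ok → licit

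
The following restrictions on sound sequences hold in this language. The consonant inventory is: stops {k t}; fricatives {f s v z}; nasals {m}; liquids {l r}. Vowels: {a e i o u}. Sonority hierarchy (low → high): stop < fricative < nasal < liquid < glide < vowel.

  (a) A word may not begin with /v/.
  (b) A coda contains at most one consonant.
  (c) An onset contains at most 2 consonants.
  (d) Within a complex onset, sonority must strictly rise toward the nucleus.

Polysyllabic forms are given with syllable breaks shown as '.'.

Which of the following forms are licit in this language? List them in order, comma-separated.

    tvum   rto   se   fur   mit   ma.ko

tvum, se, fur, mit, ma.ko

tvum — σ1 onset /tv/ (1→2 rises), coda /m/ ok → licit
rto — violates constraint (d): syllable 1 onset /rt/: /r/ (liquid, 4) → /t/ (stop, 1) does not rise → illicit
se — σ1 onset /s/, coda /∅/ ok → licit
fur — σ1 onset /f/, coda /r/ ok → licit
mit — σ1 onset /m/, coda /t/ ok → licit
ma.ko — σ1 onset /m/, coda /∅/ ok; σ2 onset /k/, coda /∅/ ok → licit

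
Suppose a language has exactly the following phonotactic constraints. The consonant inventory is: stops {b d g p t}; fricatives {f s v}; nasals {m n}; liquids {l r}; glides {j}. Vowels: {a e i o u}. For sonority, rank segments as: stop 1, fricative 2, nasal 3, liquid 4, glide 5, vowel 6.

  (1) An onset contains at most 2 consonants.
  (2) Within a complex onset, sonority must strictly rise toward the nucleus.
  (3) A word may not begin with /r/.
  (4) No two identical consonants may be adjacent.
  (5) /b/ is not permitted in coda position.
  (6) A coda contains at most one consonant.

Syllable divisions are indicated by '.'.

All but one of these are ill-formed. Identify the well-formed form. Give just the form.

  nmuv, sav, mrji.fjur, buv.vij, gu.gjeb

sav

nmuv — violates constraint 2: syllable 1 onset /nm/: /n/ (nasal, 3) → /m/ (nasal, 3) does not rise → ill-formed
sav — σ1 onset /s/, coda /v/ ok → well-formed
mrji.fjur — violates constraint 1: syllable 1 onset /mrj/ has 3 consonants (> 2) → ill-formed
buv.vij — violates constraint 4: adjacent identical consonants /vv/ → ill-formed
gu.gjeb — violates constraint 5: syllable 2 coda contains /b/ → ill-formed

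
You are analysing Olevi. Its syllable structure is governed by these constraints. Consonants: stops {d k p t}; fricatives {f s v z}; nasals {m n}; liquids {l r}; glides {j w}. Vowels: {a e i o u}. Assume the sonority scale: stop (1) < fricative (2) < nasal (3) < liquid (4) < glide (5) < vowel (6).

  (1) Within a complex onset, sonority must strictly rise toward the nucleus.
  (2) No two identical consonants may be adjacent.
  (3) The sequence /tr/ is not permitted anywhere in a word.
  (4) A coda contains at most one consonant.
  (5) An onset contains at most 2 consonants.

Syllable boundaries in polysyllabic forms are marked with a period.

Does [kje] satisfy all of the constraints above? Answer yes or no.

yes

[kje] — σ1 onset /kj/ (1→5 rises), coda /∅/ ok → permitted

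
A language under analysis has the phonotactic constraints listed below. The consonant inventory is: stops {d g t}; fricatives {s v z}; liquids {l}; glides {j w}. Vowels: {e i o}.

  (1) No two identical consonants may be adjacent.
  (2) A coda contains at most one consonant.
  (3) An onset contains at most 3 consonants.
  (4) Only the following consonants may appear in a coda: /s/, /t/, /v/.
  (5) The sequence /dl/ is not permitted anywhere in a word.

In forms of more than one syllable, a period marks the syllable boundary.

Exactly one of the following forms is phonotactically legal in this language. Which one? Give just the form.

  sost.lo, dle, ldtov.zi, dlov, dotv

sost.lo — violates constraint 2: syllable 1 coda /st/ has 2 consonants (> 1) → phonotactically illegal
dle — violates constraint 5: contains banned sequence /dl/ → phonotactically illegal
ldtov.zi — σ1 onset /ldt/ (3C), coda /v/ ok; σ2 onset /z/, coda /∅/ ok → phonotactically legal
dlov — violates constraint 5: contains banned sequence /dl/ → phonotactically illegal
dotv — violates constraint 2: syllable 1 coda /tv/ has 2 consonants (> 1) → phonotactically illegal

ldtov.zi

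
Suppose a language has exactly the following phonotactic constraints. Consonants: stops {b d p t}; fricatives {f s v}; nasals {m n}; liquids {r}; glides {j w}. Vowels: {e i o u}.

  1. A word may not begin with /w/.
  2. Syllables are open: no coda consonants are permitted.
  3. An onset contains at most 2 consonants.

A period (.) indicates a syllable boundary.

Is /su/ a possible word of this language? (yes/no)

yes

/su/ — σ1 onset /s/, coda /∅/ ok → well-formed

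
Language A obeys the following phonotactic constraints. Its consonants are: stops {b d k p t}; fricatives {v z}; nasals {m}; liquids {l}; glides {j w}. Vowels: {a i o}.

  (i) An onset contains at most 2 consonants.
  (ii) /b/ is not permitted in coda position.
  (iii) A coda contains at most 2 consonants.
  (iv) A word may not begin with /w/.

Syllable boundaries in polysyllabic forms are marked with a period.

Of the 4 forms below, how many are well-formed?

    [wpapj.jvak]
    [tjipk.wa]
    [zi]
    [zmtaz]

[wpapj.jvak] — violates constraint (iv): word begins with /w/ → ill-formed
[tjipk.wa] — σ1 onset /tj/ (2C), coda /pk/ (2C) ok; σ2 onset /w/, coda /∅/ ok → well-formed
[zi] — σ1 onset /z/, coda /∅/ ok → well-formed
[zmtaz] — violates constraint (i): syllable 1 onset /zmt/ has 3 consonants (> 2) → ill-formed
Well-formed: [tjipk.wa], [zi] → 2.

2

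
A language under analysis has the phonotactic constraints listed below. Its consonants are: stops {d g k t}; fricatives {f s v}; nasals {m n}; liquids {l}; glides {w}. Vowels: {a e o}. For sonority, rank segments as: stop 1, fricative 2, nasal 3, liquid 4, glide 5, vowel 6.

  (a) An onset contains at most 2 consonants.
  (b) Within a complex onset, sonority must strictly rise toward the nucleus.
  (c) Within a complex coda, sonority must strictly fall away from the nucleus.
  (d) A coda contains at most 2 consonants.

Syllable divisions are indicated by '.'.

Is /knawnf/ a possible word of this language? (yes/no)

/knawnf/ — violates constraint (d): syllable 1 coda /wnf/ has 3 consonants (> 2) → ill-formed

no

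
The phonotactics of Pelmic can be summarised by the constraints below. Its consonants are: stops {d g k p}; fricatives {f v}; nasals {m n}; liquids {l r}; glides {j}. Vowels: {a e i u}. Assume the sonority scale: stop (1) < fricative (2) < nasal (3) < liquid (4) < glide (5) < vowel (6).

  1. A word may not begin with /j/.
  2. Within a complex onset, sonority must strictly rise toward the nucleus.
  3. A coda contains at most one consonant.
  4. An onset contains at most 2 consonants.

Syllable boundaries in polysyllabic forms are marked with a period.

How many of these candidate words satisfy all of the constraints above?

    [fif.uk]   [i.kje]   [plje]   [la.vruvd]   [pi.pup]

3

[fif.uk] — σ1 onset /f/, coda /f/ ok; σ2 onset /∅/, coda /k/ ok → permitted
[i.kje] — σ1 onset /∅/, coda /∅/ ok; σ2 onset /kj/ (1→5 rises), coda /∅/ ok → permitted
[plje] — violates constraint 4: syllable 1 onset /plj/ has 3 consonants (> 2) → not permitted
[la.vruvd] — violates constraint 3: syllable 2 coda /vd/ has 2 consonants (> 1) → not permitted
[pi.pup] — σ1 onset /p/, coda /∅/ ok; σ2 onset /p/, coda /p/ ok → permitted
Permitted: [fif.uk], [i.kje], [pi.pup] → 3.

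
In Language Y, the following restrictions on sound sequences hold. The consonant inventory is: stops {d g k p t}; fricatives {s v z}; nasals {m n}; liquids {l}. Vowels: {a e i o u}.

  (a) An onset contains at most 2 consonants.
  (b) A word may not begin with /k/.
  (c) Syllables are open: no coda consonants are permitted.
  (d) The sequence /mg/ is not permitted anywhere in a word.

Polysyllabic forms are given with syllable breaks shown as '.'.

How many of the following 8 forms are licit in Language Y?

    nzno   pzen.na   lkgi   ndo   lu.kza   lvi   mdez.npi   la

4

nzno — violates constraint (a): syllable 1 onset /nzn/ has 3 consonants (> 2) → illicit
pzen.na — violates constraint (c): syllable 1 coda /n/ has 1 consonant (> 0) → illicit
lkgi — violates constraint (a): syllable 1 onset /lkg/ has 3 consonants (> 2) → illicit
ndo — σ1 onset /nd/ (2C), coda /∅/ ok → licit
lu.kza — σ1 onset /l/, coda /∅/ ok; σ2 onset /kz/ (2C), coda /∅/ ok → licit
lvi — σ1 onset /lv/ (2C), coda /∅/ ok → licit
mdez.npi — violates constraint (c): syllable 1 coda /z/ has 1 consonant (> 0) → illicit
la — σ1 onset /l/, coda /∅/ ok → licit
Licit: ndo, lu.kza, lvi, la → 4.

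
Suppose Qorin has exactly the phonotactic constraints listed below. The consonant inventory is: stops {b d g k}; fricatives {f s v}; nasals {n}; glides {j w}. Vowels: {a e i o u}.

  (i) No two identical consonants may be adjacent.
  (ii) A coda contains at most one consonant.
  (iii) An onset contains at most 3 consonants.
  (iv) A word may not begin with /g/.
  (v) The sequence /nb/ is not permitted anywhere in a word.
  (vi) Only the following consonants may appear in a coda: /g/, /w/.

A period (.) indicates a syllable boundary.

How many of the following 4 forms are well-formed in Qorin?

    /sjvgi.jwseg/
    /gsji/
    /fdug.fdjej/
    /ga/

0

/sjvgi.jwseg/ — violates constraint (iii): syllable 1 onset /sjvg/ has 4 consonants (> 3) → ill-formed
/gsji/ — violates constraint (iv): word begins with /g/ → ill-formed
/fdug.fdjej/ — violates constraint (vi): syllable 2 coda contains /j/, which is not a licensed coda consonant → ill-formed
/ga/ — violates constraint (iv): word begins with /g/ → ill-formed
No form is well-formed → 0.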